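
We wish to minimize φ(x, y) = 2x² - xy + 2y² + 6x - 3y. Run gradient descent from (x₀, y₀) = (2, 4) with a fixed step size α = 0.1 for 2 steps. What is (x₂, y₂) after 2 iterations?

(0.29, 2.14)

∇φ = (4x - y + 6, -x + 4y - 3)
Step 1: at (2, 4), ∇φ = (10, 11) → (2, 4) − 0.1·(10, 11) = (1, 2.9)
Step 2: at (1, 2.9), ∇φ = (7.1, 7.6) → (1, 2.9) − 0.1·(7.1, 7.6) = (0.29, 2.14)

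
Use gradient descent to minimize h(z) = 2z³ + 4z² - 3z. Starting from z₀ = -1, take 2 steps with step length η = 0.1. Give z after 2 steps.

h′(z) = 6z² + 8z - 3
Step 1: h′(-1) = -5; z₁ = -1 − 0.1·(-5) = -0.5
Step 2: h′(-0.5) = -5.5; z₂ = -0.5 − 0.1·(-5.5) = 0.05

0.05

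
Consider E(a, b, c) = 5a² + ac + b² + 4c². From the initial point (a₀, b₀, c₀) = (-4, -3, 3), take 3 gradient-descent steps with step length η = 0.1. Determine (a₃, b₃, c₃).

∇E = (10a + c, 2b, a + 8c)
(a₁, b₁, c₁) = (-4, -3, 3) − 0.1·(-37, -6, 20) = (-0.3, -2.4, 1)
(a₂, b₂, c₂) = (-0.3, -2.4, 1) − 0.1·(-2, -4.8, 7.7) = (-0.1, -1.92, 0.23)
(a₃, b₃, c₃) = (-0.1, -1.92, 0.23) − 0.1·(-0.77, -3.84, 1.74) = (-0.023, -1.536, 0.056)

(-0.023, -1.536, 0.056)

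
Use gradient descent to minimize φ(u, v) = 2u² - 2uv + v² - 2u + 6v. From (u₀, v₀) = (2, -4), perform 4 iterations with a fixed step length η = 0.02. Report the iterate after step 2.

∇φ = (4u - 2v - 2, -2u + 2v + 6)
Step 1: at (2, -4), ∇φ = (14, -6) → (2, -4) − 0.02·(14, -6) = (1.72, -3.88)
Step 2: at (1.72, -3.88), ∇φ = (12.64, -5.2) → (1.72, -3.88) − 0.02·(12.64, -5.2) = (1.4672, -3.776)

(1.4672, -3.776)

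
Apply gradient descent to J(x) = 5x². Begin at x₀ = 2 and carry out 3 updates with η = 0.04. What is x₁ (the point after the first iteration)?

1.2

J′(x) = 10x
Step 1: J′(2) = 20; x₁ = 2 − 0.04·20 = 1.2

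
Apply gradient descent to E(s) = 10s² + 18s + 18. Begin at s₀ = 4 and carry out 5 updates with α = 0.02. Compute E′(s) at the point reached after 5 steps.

E′(s) = 20s + 18
Step 1: E′(4) = 98; s₁ = 4 − 0.02·98 = 2.04
Step 2: E′(2.04) = 58.8; s₂ = 2.04 − 0.02·58.8 = 0.864
Step 3: E′(0.864) = 35.28; s₃ = 0.864 − 0.02·35.28 = 0.1584
Step 4: E′(0.1584) = 21.168; s₄ = 0.1584 − 0.02·21.168 = -0.26496
Step 5: E′(-0.26496) = 12.7008; s₅ = -0.26496 − 0.02·12.7008 = -0.518976
E′(s) at (-0.518976) = 7.62048

7.62048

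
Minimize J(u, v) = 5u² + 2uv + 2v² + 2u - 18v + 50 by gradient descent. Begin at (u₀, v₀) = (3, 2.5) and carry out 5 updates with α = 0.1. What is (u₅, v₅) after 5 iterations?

∇J = (10u + 2v + 2, 2u + 4v - 18)
Step 1: at (3, 2.5), ∇J = (37, -2) → (3, 2.5) − 0.1·(37, -2) = (-0.7, 2.7)
Step 2: at (-0.7, 2.7), ∇J = (0.4, -8.6) → (-0.7, 2.7) − 0.1·(0.4, -8.6) = (-0.74, 3.56)
Step 3: at (-0.74, 3.56), ∇J = (1.72, -5.24) → (-0.74, 3.56) − 0.1·(1.72, -5.24) = (-0.912, 4.084)
Step 4: at (-0.912, 4.084), ∇J = (1.048, -3.488) → (-0.912, 4.084) − 0.1·(1.048, -3.488) = (-1.0168, 4.4328)
Step 5: at (-1.0168, 4.4328), ∇J = (0.6976, -2.3024) → (-1.0168, 4.4328) − 0.1·(0.6976, -2.3024) = (-1.08656, 4.66304)

(-1.08656, 4.66304)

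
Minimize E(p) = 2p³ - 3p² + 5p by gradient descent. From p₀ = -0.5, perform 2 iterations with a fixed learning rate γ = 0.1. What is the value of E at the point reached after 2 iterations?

E′(p) = 6p² - 6p + 5
Step 1: E′(-0.5) = 9.5; p₁ = -0.5 − 0.1·9.5 = -1.45
Step 2: E′(-1.45) = 26.315; p₂ = -1.45 − 0.1·26.315 = -4.0815
E(-4.0815) = -206.36792343675

-206.36792343675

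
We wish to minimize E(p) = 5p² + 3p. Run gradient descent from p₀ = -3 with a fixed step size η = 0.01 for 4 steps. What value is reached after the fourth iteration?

-2.07147

E′(p) = 10p + 3
Step 1: E′(-3) = -27; p₁ = -3 − 0.01·(-27) = -2.73
Step 2: E′(-2.73) = -24.3; p₂ = -2.73 − 0.01·(-24.3) = -2.487
Step 3: E′(-2.487) = -21.87; p₃ = -2.487 − 0.01·(-21.87) = -2.2683
Step 4: E′(-2.2683) = -19.683; p₄ = -2.2683 − 0.01·(-19.683) = -2.07147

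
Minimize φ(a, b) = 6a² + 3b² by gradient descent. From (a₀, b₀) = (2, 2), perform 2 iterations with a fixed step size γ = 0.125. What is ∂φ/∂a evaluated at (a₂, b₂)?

∇φ = (12a, 6b)
Step 1: at (2, 2), ∇φ = (24, 12) → (2, 2) − 0.125·(24, 12) = (-1, 0.5)
Step 2: at (-1, 0.5), ∇φ = (-12, 3) → (-1, 0.5) − 0.125·(-12, 3) = (0.5, 0.125)
∂φ/∂a at (0.5, 0.125) = 6

6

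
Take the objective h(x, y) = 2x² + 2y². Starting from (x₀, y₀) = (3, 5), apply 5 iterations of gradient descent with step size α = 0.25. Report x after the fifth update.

∇h = (4x, 4y)
(x₁, y₁) = (3, 5) − 0.25·(12, 20) = (0, 0)
(x₂, y₂) = (0, 0) − 0.25·(0, 0) = (0, 0)
(x₃, y₃) = (0, 0) − 0.25·(0, 0) = (0, 0)
(x₄, y₄) = (0, 0) − 0.25·(0, 0) = (0, 0)
(x₅, y₅) = (0, 0) − 0.25·(0, 0) = (0, 0)
x = 0

0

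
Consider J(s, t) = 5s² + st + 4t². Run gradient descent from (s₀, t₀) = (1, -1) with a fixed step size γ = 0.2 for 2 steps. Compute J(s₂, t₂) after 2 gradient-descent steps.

∇J = (10s + t, s + 8t)
Step 1: at (1, -1), ∇J = (9, -7) → (1, -1) − 0.2·(9, -7) = (-0.8, 0.4)
Step 2: at (-0.8, 0.4), ∇J = (-7.6, 2.4) → (-0.8, 0.4) − 0.2·(-7.6, 2.4) = (0.72, -0.08)
J(0.72, -0.08) = 2.56

2.56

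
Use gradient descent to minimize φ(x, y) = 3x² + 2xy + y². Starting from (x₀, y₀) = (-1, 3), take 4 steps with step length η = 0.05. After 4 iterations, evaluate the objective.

3.60210528

∇φ = (6x + 2y, 2x + 2y)
Step 1: at (-1, 3), ∇φ = (0, 4) → (-1, 3) − 0.05·(0, 4) = (-1, 2.8)
Step 2: at (-1, 2.8), ∇φ = (-0.4, 3.6) → (-1, 2.8) − 0.05·(-0.4, 3.6) = (-0.98, 2.62)
Step 3: at (-0.98, 2.62), ∇φ = (-0.64, 3.28) → (-0.98, 2.62) − 0.05·(-0.64, 3.28) = (-0.948, 2.456)
Step 4: at (-0.948, 2.456), ∇φ = (-0.776, 3.016) → (-0.948, 2.456) − 0.05·(-0.776, 3.016) = (-0.9092, 2.3052)
φ(-0.9092, 2.3052) = 3.60210528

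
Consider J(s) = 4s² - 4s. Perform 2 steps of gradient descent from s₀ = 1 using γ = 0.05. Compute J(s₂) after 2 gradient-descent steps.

-0.8704

J′(s) = 8s - 4
Step 1: J′(1) = 4; s₁ = 1 − 0.05·4 = 0.8
Step 2: J′(0.8) = 2.4; s₂ = 0.8 − 0.05·2.4 = 0.68
J(0.68) = -0.8704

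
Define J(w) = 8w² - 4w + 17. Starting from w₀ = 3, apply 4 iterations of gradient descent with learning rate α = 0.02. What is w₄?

J′(w) = 16w - 4
Step 1: J′(3) = 44; w₁ = 3 − 0.02·44 = 2.12
Step 2: J′(2.12) = 29.92; w₂ = 2.12 − 0.02·29.92 = 1.5216
Step 3: J′(1.5216) = 20.3456; w₃ = 1.5216 − 0.02·20.3456 = 1.114688
Step 4: J′(1.114688) = 13.835008; w₄ = 1.114688 − 0.02·13.835008 = 0.83798784

0.83798784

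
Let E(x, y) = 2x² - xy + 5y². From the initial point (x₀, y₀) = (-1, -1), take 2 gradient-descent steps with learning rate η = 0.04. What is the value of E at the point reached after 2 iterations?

∇E = (4x - y, -x + 10y)
Step 1: at (-1, -1), ∇E = (-3, -9) → (-1, -1) − 0.04·(-3, -9) = (-0.88, -0.64)
Step 2: at (-0.88, -0.64), ∇E = (-2.88, -5.52) → (-0.88, -0.64) − 0.04·(-2.88, -5.52) = (-0.7648, -0.4192)
E(-0.7648, -0.4192) = 1.72787712

1.72787712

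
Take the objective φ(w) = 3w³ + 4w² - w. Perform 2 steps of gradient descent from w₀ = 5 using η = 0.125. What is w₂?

φ′(w) = 9w² + 8w - 1
Step 1: φ′(5) = 264; w₁ = 5 − 0.125·264 = -28
Step 2: φ′(-28) = 6831; w₂ = -28 − 0.125·6831 = -881.875

-881.875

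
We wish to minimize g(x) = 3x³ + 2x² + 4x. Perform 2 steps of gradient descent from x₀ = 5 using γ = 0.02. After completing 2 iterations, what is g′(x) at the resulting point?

g′(x) = 9x² + 4x + 4
Step 1: g′(5) = 249; x₁ = 5 − 0.02·249 = 0.02
Step 2: g′(0.02) = 4.0836; x₂ = 0.02 − 0.02·4.0836 = -0.061672
g′(x) at (-0.061672) = 3.787542920256

3.787542920256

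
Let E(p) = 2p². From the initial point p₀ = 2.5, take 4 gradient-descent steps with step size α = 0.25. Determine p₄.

E′(p) = 4p
p₁ = 2.5 − 0.25·10 = 0
p₂ = 0 − 0.25·0 = 0
p₃ = 0 − 0.25·0 = 0
p₄ = 0 − 0.25·0 = 0

0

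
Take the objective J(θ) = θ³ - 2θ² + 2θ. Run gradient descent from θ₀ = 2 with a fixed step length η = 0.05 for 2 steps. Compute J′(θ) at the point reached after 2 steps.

J′(θ) = 3θ² - 4θ + 2
Step 1: J′(2) = 6; θ₁ = 2 − 0.05·6 = 1.7
Step 2: J′(1.7) = 3.87; θ₂ = 1.7 − 0.05·3.87 = 1.5065
J′(θ) at (1.5065) = 2.78262675

2.78262675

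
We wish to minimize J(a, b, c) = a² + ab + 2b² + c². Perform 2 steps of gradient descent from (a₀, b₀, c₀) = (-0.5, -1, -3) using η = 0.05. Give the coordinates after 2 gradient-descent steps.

∇J = (2a + b, a + 4b, 2c)
(a₁, b₁, c₁) = (-0.5, -1, -3) − 0.05·(-2, -4.5, -6) = (-0.4, -0.775, -2.7)
(a₂, b₂, c₂) = (-0.4, -0.775, -2.7) − 0.05·(-1.575, -3.5, -5.4) = (-0.32125, -0.6, -2.43)

(-0.32125, -0.6, -2.43)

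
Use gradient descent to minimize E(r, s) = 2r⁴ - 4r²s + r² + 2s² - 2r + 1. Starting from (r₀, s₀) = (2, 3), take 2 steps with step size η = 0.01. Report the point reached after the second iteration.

∇E = (8r³ - 8rs + 2r - 2, -4r² + 4s)
(r₁, s₁) = (2, 3) − 0.01·(18, -4) = (1.82, 3.04)
(r₂, s₂) = (1.82, 3.04) − 0.01·(5.606144, -1.0896) = (1.76393856, 3.050896)

(1.76393856, 3.050896)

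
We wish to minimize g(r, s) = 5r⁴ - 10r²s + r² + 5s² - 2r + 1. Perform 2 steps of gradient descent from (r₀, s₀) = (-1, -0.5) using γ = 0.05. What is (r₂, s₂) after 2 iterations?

∇g = (20r³ - 20rs + 2r - 2, -10r² + 10s)
Step 1: at (-1, -0.5), ∇g = (-34, -15) → (-1, -0.5) − 0.05·(-34, -15) = (0.7, 0.25)
Step 2: at (0.7, 0.25), ∇g = (2.76, -2.4) → (0.7, 0.25) − 0.05·(2.76, -2.4) = (0.562, 0.37)

(0.562, 0.37)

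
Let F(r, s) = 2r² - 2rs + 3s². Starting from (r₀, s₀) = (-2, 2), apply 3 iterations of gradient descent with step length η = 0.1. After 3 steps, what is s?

-0.08

∇F = (4r - 2s, -2r + 6s)
Step 1: at (-2, 2), ∇F = (-12, 16) → (-2, 2) − 0.1·(-12, 16) = (-0.8, 0.4)
Step 2: at (-0.8, 0.4), ∇F = (-4, 4) → (-0.8, 0.4) − 0.1·(-4, 4) = (-0.4, 0)
Step 3: at (-0.4, 0), ∇F = (-1.6, 0.8) → (-0.4, 0) − 0.1·(-1.6, 0.8) = (-0.24, -0.08)
s = -0.08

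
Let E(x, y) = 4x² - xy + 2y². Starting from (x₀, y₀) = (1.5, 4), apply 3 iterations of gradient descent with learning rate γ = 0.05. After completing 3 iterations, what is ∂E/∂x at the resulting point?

∇E = (8x - y, -x + 4y)
Step 1: at (1.5, 4), ∇E = (8, 14.5) → (1.5, 4) − 0.05·(8, 14.5) = (1.1, 3.275)
Step 2: at (1.1, 3.275), ∇E = (5.525, 12) → (1.1, 3.275) − 0.05·(5.525, 12) = (0.82375, 2.675)
Step 3: at (0.82375, 2.675), ∇E = (3.915, 9.87625) → (0.82375, 2.675) − 0.05·(3.915, 9.87625) = (0.628, 2.1811875)
∂E/∂x at (0.628, 2.1811875) = 2.8428125

2.8428125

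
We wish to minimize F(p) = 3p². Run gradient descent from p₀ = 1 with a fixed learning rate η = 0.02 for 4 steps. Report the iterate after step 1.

0.88

F′(p) = 6p
p₁ = 1 − 0.02·6 = 0.88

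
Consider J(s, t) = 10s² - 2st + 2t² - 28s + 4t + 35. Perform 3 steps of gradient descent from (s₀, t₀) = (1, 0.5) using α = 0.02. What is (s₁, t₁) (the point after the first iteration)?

∇J = (20s - 2t - 28, -2s + 4t + 4)
(s₁, t₁) = (1, 0.5) − 0.02·(-9, 4) = (1.18, 0.42)

(1.18, 0.42)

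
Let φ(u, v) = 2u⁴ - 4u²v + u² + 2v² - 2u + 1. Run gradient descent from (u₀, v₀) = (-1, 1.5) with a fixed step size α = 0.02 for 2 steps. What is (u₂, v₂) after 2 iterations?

(-0.9936, 1.4232)

∇φ = (8u³ - 8uv + 2u - 2, -4u² + 4v)
(u₁, v₁) = (-1, 1.5) − 0.02·(0, 2) = (-1, 1.46)
(u₂, v₂) = (-1, 1.46) − 0.02·(-0.32, 1.84) = (-0.9936, 1.4232)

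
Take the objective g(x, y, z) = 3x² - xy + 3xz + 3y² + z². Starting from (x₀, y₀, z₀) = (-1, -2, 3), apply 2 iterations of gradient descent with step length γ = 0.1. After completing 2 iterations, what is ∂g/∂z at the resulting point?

∇g = (6x - y + 3z, -x + 6y, 3x + 2z)
Step 1: at (-1, -2, 3), ∇g = (5, -11, 3) → (-1, -2, 3) − 0.1·(5, -11, 3) = (-1.5, -0.9, 2.7)
Step 2: at (-1.5, -0.9, 2.7), ∇g = (0, -3.9, 0.9) → (-1.5, -0.9, 2.7) − 0.1·(0, -3.9, 0.9) = (-1.5, -0.51, 2.61)
∂g/∂z at (-1.5, -0.51, 2.61) = 0.72

0.72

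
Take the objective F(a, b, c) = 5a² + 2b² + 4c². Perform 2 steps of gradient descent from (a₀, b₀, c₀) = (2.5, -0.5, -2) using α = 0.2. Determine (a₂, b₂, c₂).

∇F = (10a, 4b, 8c)
(a₁, b₁, c₁) = (2.5, -0.5, -2) − 0.2·(25, -2, -16) = (-2.5, -0.1, 1.2)
(a₂, b₂, c₂) = (-2.5, -0.1, 1.2) − 0.2·(-25, -0.4, 9.6) = (2.5, -0.02, -0.72)

(2.5, -0.02, -0.72)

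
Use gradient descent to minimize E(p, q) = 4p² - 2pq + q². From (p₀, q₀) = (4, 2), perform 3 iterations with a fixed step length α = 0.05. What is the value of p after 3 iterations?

1.292

∇E = (8p - 2q, -2p + 2q)
(p₁, q₁) = (4, 2) − 0.05·(28, -4) = (2.6, 2.2)
(p₂, q₂) = (2.6, 2.2) − 0.05·(16.4, -0.8) = (1.78, 2.24)
(p₃, q₃) = (1.78, 2.24) − 0.05·(9.76, 0.92) = (1.292, 2.194)
p = 1.292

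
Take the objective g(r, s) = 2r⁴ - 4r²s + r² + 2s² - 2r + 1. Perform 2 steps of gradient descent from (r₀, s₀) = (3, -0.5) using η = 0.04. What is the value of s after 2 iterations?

∇g = (8r³ - 8rs + 2r - 2, -4r² + 4s)
Step 1: at (3, -0.5), ∇g = (232, -38) → (3, -0.5) − 0.04·(232, -38) = (-6.28, 1.02)
Step 2: at (-6.28, 1.02), ∇g = (-1944.700416, -153.6736) → (-6.28, 1.02) − 0.04·(-1944.700416, -153.6736) = (71.50801664, 7.166944)
s = 7.166944

7.166944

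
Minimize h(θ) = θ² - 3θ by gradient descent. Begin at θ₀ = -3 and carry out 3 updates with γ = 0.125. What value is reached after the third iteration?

-0.3984375

h′(θ) = 2θ - 3
Step 1: h′(-3) = -9; θ₁ = -3 − 0.125·(-9) = -1.875
Step 2: h′(-1.875) = -6.75; θ₂ = -1.875 − 0.125·(-6.75) = -1.03125
Step 3: h′(-1.03125) = -5.0625; θ₃ = -1.03125 − 0.125·(-5.0625) = -0.3984375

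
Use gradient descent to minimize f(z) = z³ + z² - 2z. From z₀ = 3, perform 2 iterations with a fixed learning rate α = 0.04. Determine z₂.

f′(z) = 3z² + 2z - 2
z₁ = 3 − 0.04·31 = 1.76
z₂ = 1.76 − 0.04·10.8128 = 1.327488

1.327488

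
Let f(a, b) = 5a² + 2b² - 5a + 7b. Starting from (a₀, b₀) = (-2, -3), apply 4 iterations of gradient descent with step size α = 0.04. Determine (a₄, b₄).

∇f = (10a - 5, 4b + 7)
Step 1: at (-2, -3), ∇f = (-25, -5) → (-2, -3) − 0.04·(-25, -5) = (-1, -2.8)
Step 2: at (-1, -2.8), ∇f = (-15, -4.2) → (-1, -2.8) − 0.04·(-15, -4.2) = (-0.4, -2.632)
Step 3: at (-0.4, -2.632), ∇f = (-9, -3.528) → (-0.4, -2.632) − 0.04·(-9, -3.528) = (-0.04, -2.49088)
Step 4: at (-0.04, -2.49088), ∇f = (-5.4, -2.96352) → (-0.04, -2.49088) − 0.04·(-5.4, -2.96352) = (0.176, -2.3723392)

(0.176, -2.3723392)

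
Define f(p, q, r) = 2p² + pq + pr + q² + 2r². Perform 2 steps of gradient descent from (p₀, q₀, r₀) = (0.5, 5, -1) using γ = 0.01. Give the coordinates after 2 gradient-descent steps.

(0.3831, 4.7927, -0.9308)

∇f = (4p + q + r, p + 2q, p + 4r)
Step 1: at (0.5, 5, -1), ∇f = (6, 10.5, -3.5) → (0.5, 5, -1) − 0.01·(6, 10.5, -3.5) = (0.44, 4.895, -0.965)
Step 2: at (0.44, 4.895, -0.965), ∇f = (5.69, 10.23, -3.42) → (0.44, 4.895, -0.965) − 0.01·(5.69, 10.23, -3.42) = (0.3831, 4.7927, -0.9308)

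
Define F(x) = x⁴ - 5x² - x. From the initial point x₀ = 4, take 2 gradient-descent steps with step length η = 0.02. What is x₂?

-0.33784

F′(x) = 4x³ - 10x - 1
Step 1: F′(4) = 215; x₁ = 4 − 0.02·215 = -0.3
Step 2: F′(-0.3) = 1.892; x₂ = -0.3 − 0.02·1.892 = -0.33784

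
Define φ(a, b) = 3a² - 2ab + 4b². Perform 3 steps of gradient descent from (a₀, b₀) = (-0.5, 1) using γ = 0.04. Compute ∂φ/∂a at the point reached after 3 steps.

-1.139776

∇φ = (6a - 2b, -2a + 8b)
(a₁, b₁) = (-0.5, 1) − 0.04·(-5, 9) = (-0.3, 0.64)
(a₂, b₂) = (-0.3, 0.64) − 0.04·(-3.08, 5.72) = (-0.1768, 0.4112)
(a₃, b₃) = (-0.1768, 0.4112) − 0.04·(-1.8832, 3.6432) = (-0.101472, 0.265472)
∂φ/∂a at (-0.101472, 0.265472) = -1.139776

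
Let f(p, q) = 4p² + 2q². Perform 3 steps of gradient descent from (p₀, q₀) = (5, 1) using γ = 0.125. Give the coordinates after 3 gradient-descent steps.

∇f = (8p, 4q)
(p₁, q₁) = (5, 1) − 0.125·(40, 4) = (0, 0.5)
(p₂, q₂) = (0, 0.5) − 0.125·(0, 2) = (0, 0.25)
(p₃, q₃) = (0, 0.25) − 0.125·(0, 1) = (0, 0.125)

(0, 0.125)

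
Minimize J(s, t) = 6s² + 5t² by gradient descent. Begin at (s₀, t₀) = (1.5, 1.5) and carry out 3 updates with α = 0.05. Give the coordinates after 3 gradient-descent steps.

(0.096, 0.1875)

∇J = (12s, 10t)
(s₁, t₁) = (1.5, 1.5) − 0.05·(18, 15) = (0.6, 0.75)
(s₂, t₂) = (0.6, 0.75) − 0.05·(7.2, 7.5) = (0.24, 0.375)
(s₃, t₃) = (0.24, 0.375) − 0.05·(2.88, 3.75) = (0.096, 0.1875)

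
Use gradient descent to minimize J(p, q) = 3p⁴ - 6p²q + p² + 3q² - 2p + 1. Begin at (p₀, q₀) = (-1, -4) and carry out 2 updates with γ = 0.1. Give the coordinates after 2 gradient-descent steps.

(-190.9168, 17.096)

∇J = (12p³ - 12pq + 2p - 2, -6p² + 6q)
(p₁, q₁) = (-1, -4) − 0.1·(-64, -30) = (5.4, -1)
(p₂, q₂) = (5.4, -1) − 0.1·(1963.168, -180.96) = (-190.9168, 17.096)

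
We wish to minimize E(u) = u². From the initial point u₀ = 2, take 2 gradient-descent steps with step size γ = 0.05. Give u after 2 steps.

1.62

E′(u) = 2u
u₁ = 2 − 0.05·4 = 1.8
u₂ = 1.8 − 0.05·3.6 = 1.62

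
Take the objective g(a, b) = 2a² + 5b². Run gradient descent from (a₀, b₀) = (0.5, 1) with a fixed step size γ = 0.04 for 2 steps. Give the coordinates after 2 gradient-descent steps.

(0.3528, 0.36)

∇g = (4a, 10b)
Step 1: at (0.5, 1), ∇g = (2, 10) → (0.5, 1) − 0.04·(2, 10) = (0.42, 0.6)
Step 2: at (0.42, 0.6), ∇g = (1.68, 6) → (0.42, 0.6) − 0.04·(1.68, 6) = (0.3528, 0.36)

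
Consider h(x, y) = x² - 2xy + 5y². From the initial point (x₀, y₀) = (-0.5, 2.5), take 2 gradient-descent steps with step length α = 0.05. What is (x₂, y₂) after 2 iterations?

∇h = (2x - 2y, -2x + 10y)
(x₁, y₁) = (-0.5, 2.5) − 0.05·(-6, 26) = (-0.2, 1.2)
(x₂, y₂) = (-0.2, 1.2) − 0.05·(-2.8, 12.4) = (-0.06, 0.58)

(-0.06, 0.58)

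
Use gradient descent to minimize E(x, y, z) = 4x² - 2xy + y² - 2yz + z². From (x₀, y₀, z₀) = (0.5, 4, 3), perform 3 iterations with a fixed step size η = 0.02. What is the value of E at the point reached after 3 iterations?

∇E = (8x - 2y, -2x + 2y - 2z, -2y + 2z)
(x₁, y₁, z₁) = (0.5, 4, 3) − 0.02·(-4, 1, -2) = (0.58, 3.98, 3.04)
(x₂, y₂, z₂) = (0.58, 3.98, 3.04) − 0.02·(-3.32, 0.72, -1.88) = (0.6464, 3.9656, 3.0776)
(x₃, y₃, z₃) = (0.6464, 3.9656, 3.0776) − 0.02·(-2.76, 0.4832, -1.776) = (0.7016, 3.955936, 3.11312)
E(0.7016, 3.955936, 3.11312) = -2.871660345344

-2.871660345344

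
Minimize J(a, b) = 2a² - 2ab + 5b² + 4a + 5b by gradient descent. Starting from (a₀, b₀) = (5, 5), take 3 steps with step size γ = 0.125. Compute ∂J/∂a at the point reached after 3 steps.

5.21875

∇J = (4a - 2b + 4, -2a + 10b + 5)
(a₁, b₁) = (5, 5) − 0.125·(14, 45) = (3.25, -0.625)
(a₂, b₂) = (3.25, -0.625) − 0.125·(18.25, -7.75) = (0.96875, 0.34375)
(a₃, b₃) = (0.96875, 0.34375) − 0.125·(7.1875, 6.5) = (0.0703125, -0.46875)
∂J/∂a at (0.0703125, -0.46875) = 5.21875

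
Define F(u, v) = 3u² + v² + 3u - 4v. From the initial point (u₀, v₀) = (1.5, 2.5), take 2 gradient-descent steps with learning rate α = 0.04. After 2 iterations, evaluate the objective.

∇F = (6u + 3, 2v - 4)
Step 1: at (1.5, 2.5), ∇F = (12, 1) → (1.5, 2.5) − 0.04·(12, 1) = (1.02, 2.46)
Step 2: at (1.02, 2.46), ∇F = (9.12, 0.92) → (1.02, 2.46) − 0.04·(9.12, 0.92) = (0.6552, 2.4232)
F(0.6552, 2.4232) = -0.56744064

-0.56744064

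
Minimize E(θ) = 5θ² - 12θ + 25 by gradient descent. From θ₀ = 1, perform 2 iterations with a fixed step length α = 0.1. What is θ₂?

1.2

E′(θ) = 10θ - 12
θ₁ = 1 − 0.1·(-2) = 1.2
θ₂ = 1.2 − 0.1·0 = 1.2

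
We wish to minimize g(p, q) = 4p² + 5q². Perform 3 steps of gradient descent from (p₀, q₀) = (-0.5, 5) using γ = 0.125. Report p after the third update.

∇g = (8p, 10q)
Step 1: at (-0.5, 5), ∇g = (-4, 50) → (-0.5, 5) − 0.125·(-4, 50) = (0, -1.25)
Step 2: at (0, -1.25), ∇g = (0, -12.5) → (0, -1.25) − 0.125·(0, -12.5) = (0, 0.3125)
Step 3: at (0, 0.3125), ∇g = (0, 3.125) → (0, 0.3125) − 0.125·(0, 3.125) = (0, -0.078125)
p = 0

0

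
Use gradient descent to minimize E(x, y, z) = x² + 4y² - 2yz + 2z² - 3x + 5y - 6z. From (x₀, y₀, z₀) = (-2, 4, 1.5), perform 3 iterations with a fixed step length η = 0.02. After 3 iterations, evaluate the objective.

26.894468314112

∇E = (2x - 3, 8y - 2z + 5, -2y + 4z - 6)
Step 1: at (-2, 4, 1.5), ∇E = (-7, 34, -8) → (-2, 4, 1.5) − 0.02·(-7, 34, -8) = (-1.86, 3.32, 1.66)
Step 2: at (-1.86, 3.32, 1.66), ∇E = (-6.72, 28.24, -6) → (-1.86, 3.32, 1.66) − 0.02·(-6.72, 28.24, -6) = (-1.7256, 2.7552, 1.78)
Step 3: at (-1.7256, 2.7552, 1.78), ∇E = (-6.4512, 23.4816, -4.3904) → (-1.7256, 2.7552, 1.78) − 0.02·(-6.4512, 23.4816, -4.3904) = (-1.596576, 2.285568, 1.867808)
E(-1.596576, 2.285568, 1.867808) = 26.894468314112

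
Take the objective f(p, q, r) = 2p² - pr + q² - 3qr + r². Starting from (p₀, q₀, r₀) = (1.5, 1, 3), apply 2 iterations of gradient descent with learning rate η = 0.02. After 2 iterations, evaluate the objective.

-1.1929842

∇f = (4p - r, 2q - 3r, -p - 3q + 2r)
(p₁, q₁, r₁) = (1.5, 1, 3) − 0.02·(3, -7, 1.5) = (1.44, 1.14, 2.97)
(p₂, q₂, r₂) = (1.44, 1.14, 2.97) − 0.02·(2.79, -6.63, 1.08) = (1.3842, 1.2726, 2.9484)
f(1.3842, 1.2726, 2.9484) = -1.1929842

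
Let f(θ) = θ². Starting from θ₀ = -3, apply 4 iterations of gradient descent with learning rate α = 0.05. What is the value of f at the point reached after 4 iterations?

3.87420489

f′(θ) = 2θ
θ₁ = -3 − 0.05·(-6) = -2.7
θ₂ = -2.7 − 0.05·(-5.4) = -2.43
θ₃ = -2.43 − 0.05·(-4.86) = -2.187
θ₄ = -2.187 − 0.05·(-4.374) = -1.9683
f(-1.9683) = 3.87420489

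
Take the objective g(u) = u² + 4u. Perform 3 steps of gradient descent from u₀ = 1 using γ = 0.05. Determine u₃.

0.187

g′(u) = 2u + 4
u₁ = 1 − 0.05·6 = 0.7
u₂ = 0.7 − 0.05·5.4 = 0.43
u₃ = 0.43 − 0.05·4.86 = 0.187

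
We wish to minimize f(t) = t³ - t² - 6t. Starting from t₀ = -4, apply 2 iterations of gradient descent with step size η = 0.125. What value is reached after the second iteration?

-51.4609375

f′(t) = 3t² - 2t - 6
t₁ = -4 − 0.125·50 = -10.25
t₂ = -10.25 − 0.125·329.6875 = -51.4609375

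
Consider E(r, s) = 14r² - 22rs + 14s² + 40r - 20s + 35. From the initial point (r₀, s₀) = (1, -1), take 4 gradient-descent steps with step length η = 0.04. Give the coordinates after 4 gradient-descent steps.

(-0.1106304, -2.1106304)

∇E = (28r - 22s + 40, -22r + 28s - 20)
(r₁, s₁) = (1, -1) − 0.04·(90, -70) = (-2.6, 1.8)
(r₂, s₂) = (-2.6, 1.8) − 0.04·(-72.4, 87.6) = (0.296, -1.704)
(r₃, s₃) = (0.296, -1.704) − 0.04·(85.776, -74.224) = (-3.13504, 1.26496)
(r₄, s₄) = (-3.13504, 1.26496) − 0.04·(-75.61024, 84.38976) = (-0.1106304, -2.1106304)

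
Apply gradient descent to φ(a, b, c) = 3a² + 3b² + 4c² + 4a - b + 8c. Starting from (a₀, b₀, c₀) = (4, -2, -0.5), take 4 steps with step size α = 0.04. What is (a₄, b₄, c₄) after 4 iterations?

(0.89023488, -0.55618048, -0.89309312)

∇φ = (6a + 4, 6b - 1, 8c + 8)
(a₁, b₁, c₁) = (4, -2, -0.5) − 0.04·(28, -13, 4) = (2.88, -1.48, -0.66)
(a₂, b₂, c₂) = (2.88, -1.48, -0.66) − 0.04·(21.28, -9.88, 2.72) = (2.0288, -1.0848, -0.7688)
(a₃, b₃, c₃) = (2.0288, -1.0848, -0.7688) − 0.04·(16.1728, -7.5088, 1.8496) = (1.381888, -0.784448, -0.842784)
(a₄, b₄, c₄) = (1.381888, -0.784448, -0.842784) − 0.04·(12.291328, -5.706688, 1.257728) = (0.89023488, -0.55618048, -0.89309312)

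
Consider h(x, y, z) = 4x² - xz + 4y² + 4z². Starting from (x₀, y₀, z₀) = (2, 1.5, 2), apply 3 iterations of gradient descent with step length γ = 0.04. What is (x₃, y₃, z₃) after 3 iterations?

(0.746496, 0.471648, 0.746496)

∇h = (8x - z, 8y, -x + 8z)
(x₁, y₁, z₁) = (2, 1.5, 2) − 0.04·(14, 12, 14) = (1.44, 1.02, 1.44)
(x₂, y₂, z₂) = (1.44, 1.02, 1.44) − 0.04·(10.08, 8.16, 10.08) = (1.0368, 0.6936, 1.0368)
(x₃, y₃, z₃) = (1.0368, 0.6936, 1.0368) − 0.04·(7.2576, 5.5488, 7.2576) = (0.746496, 0.471648, 0.746496)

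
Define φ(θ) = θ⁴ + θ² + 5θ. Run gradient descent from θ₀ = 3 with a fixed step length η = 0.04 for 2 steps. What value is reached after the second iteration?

φ′(θ) = 4θ³ + 2θ + 5
θ₁ = 3 − 0.04·119 = -1.76
θ₂ = -1.76 − 0.04·(-20.327104) = -0.94691584

-0.94691584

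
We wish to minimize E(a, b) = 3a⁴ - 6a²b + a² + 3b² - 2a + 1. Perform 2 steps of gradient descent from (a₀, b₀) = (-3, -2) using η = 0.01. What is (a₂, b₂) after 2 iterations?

(0.73698432, -1.194704)

∇E = (12a³ - 12ab + 2a - 2, -6a² + 6b)
Step 1: at (-3, -2), ∇E = (-404, -66) → (-3, -2) − 0.01·(-404, -66) = (1.04, -1.34)
Step 2: at (1.04, -1.34), ∇E = (30.301568, -14.5296) → (1.04, -1.34) − 0.01·(30.301568, -14.5296) = (0.73698432, -1.194704)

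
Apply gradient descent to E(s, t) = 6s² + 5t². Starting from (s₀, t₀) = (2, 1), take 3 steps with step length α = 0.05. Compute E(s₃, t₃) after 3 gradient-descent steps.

∇E = (12s, 10t)
(s₁, t₁) = (2, 1) − 0.05·(24, 10) = (0.8, 0.5)
(s₂, t₂) = (0.8, 0.5) − 0.05·(9.6, 5) = (0.32, 0.25)
(s₃, t₃) = (0.32, 0.25) − 0.05·(3.84, 2.5) = (0.128, 0.125)
E(0.128, 0.125) = 0.176429

0.176429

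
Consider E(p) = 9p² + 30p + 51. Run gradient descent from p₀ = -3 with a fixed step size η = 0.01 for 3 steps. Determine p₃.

-2.401824

E′(p) = 18p + 30
Step 1: E′(-3) = -24; p₁ = -3 − 0.01·(-24) = -2.76
Step 2: E′(-2.76) = -19.68; p₂ = -2.76 − 0.01·(-19.68) = -2.5632
Step 3: E′(-2.5632) = -16.1376; p₃ = -2.5632 − 0.01·(-16.1376) = -2.401824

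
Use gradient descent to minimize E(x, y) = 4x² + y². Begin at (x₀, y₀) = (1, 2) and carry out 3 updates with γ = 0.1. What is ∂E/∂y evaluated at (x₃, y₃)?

2.048

∇E = (8x, 2y)
(x₁, y₁) = (1, 2) − 0.1·(8, 4) = (0.2, 1.6)
(x₂, y₂) = (0.2, 1.6) − 0.1·(1.6, 3.2) = (0.04, 1.28)
(x₃, y₃) = (0.04, 1.28) − 0.1·(0.32, 2.56) = (0.008, 1.024)
∂E/∂y at (0.008, 1.024) = 2.048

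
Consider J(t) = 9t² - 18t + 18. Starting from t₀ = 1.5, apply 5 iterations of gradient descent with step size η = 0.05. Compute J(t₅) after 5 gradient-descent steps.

J′(t) = 18t - 18
Step 1: J′(1.5) = 9; t₁ = 1.5 − 0.05·9 = 1.05
Step 2: J′(1.05) = 0.9; t₂ = 1.05 − 0.05·0.9 = 1.005
Step 3: J′(1.005) = 0.09; t₃ = 1.005 − 0.05·0.09 = 1.0005
Step 4: J′(1.0005) = 0.009; t₄ = 1.0005 − 0.05·0.009 = 1.00005
Step 5: J′(1.00005) = 0.0009; t₅ = 1.00005 − 0.05·0.0009 = 1.000005
J(1.000005) = 9.000000000225

9.000000000225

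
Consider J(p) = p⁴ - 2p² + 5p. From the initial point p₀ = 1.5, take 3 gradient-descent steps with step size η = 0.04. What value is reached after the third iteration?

0.64608

J′(p) = 4p³ - 4p + 5
Step 1: J′(1.5) = 12.5; p₁ = 1.5 − 0.04·12.5 = 1
Step 2: J′(1) = 5; p₂ = 1 − 0.04·5 = 0.8
Step 3: J′(0.8) = 3.848; p₃ = 0.8 − 0.04·3.848 = 0.64608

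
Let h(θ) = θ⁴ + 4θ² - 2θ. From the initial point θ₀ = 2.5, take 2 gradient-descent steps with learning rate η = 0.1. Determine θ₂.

h′(θ) = 4θ³ + 8θ - 2
θ₁ = 2.5 − 0.1·80.5 = -5.55
θ₂ = -5.55 − 0.1·(-730.2155) = 67.47155

67.47155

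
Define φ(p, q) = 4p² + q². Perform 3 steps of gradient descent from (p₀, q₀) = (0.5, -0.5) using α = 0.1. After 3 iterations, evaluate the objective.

∇φ = (8p, 2q)
(p₁, q₁) = (0.5, -0.5) − 0.1·(4, -1) = (0.1, -0.4)
(p₂, q₂) = (0.1, -0.4) − 0.1·(0.8, -0.8) = (0.02, -0.32)
(p₃, q₃) = (0.02, -0.32) − 0.1·(0.16, -0.64) = (0.004, -0.256)
φ(0.004, -0.256) = 0.0656

0.0656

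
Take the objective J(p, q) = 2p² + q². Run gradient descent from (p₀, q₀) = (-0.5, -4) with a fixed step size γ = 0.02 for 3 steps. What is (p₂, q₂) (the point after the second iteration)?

∇J = (4p, 2q)
Step 1: at (-0.5, -4), ∇J = (-2, -8) → (-0.5, -4) − 0.02·(-2, -8) = (-0.46, -3.84)
Step 2: at (-0.46, -3.84), ∇J = (-1.84, -7.68) → (-0.46, -3.84) − 0.02·(-1.84, -7.68) = (-0.4232, -3.6864)

(-0.4232, -3.6864)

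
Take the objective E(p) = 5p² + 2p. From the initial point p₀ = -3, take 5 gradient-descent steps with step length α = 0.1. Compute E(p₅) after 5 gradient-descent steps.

E′(p) = 10p + 2
p₁ = -3 − 0.1·(-28) = -0.2
p₂ = -0.2 − 0.1·0 = -0.2
p₃ = -0.2 − 0.1·0 = -0.2
p₄ = -0.2 − 0.1·0 = -0.2
p₅ = -0.2 − 0.1·0 = -0.2
E(-0.2) = -0.2

-0.2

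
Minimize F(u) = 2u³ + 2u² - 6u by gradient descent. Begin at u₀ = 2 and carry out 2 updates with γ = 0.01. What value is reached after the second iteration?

1.548744

F′(u) = 6u² + 4u - 6
Step 1: F′(2) = 26; u₁ = 2 − 0.01·26 = 1.74
Step 2: F′(1.74) = 19.1256; u₂ = 1.74 − 0.01·19.1256 = 1.548744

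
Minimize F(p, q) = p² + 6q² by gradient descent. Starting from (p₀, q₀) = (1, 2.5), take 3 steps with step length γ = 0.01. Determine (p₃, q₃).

(0.941192, 1.70368)

∇F = (2p, 12q)
(p₁, q₁) = (1, 2.5) − 0.01·(2, 30) = (0.98, 2.2)
(p₂, q₂) = (0.98, 2.2) − 0.01·(1.96, 26.4) = (0.9604, 1.936)
(p₃, q₃) = (0.9604, 1.936) − 0.01·(1.9208, 23.232) = (0.941192, 1.70368)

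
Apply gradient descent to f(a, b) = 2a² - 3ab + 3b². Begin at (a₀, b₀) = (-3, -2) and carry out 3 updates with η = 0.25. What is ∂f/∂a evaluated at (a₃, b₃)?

-0.140625

∇f = (4a - 3b, -3a + 6b)
(a₁, b₁) = (-3, -2) − 0.25·(-6, -3) = (-1.5, -1.25)
(a₂, b₂) = (-1.5, -1.25) − 0.25·(-2.25, -3) = (-0.9375, -0.5)
(a₃, b₃) = (-0.9375, -0.5) − 0.25·(-2.25, -0.1875) = (-0.375, -0.453125)
∂f/∂a at (-0.375, -0.453125) = -0.140625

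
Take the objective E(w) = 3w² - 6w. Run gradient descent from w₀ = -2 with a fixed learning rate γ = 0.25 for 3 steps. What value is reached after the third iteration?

1.375

E′(w) = 6w - 6
Step 1: E′(-2) = -18; w₁ = -2 − 0.25·(-18) = 2.5
Step 2: E′(2.5) = 9; w₂ = 2.5 − 0.25·9 = 0.25
Step 3: E′(0.25) = -4.5; w₃ = 0.25 − 0.25·(-4.5) = 1.375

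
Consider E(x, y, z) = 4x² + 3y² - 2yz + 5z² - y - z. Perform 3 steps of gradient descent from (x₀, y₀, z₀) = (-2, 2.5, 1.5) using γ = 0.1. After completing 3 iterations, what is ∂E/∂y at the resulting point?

1.416

∇E = (8x, 6y - 2z - 1, -2y + 10z - 1)
Step 1: at (-2, 2.5, 1.5), ∇E = (-16, 11, 9) → (-2, 2.5, 1.5) − 0.1·(-16, 11, 9) = (-0.4, 1.4, 0.6)
Step 2: at (-0.4, 1.4, 0.6), ∇E = (-3.2, 6.2, 2.2) → (-0.4, 1.4, 0.6) − 0.1·(-3.2, 6.2, 2.2) = (-0.08, 0.78, 0.38)
Step 3: at (-0.08, 0.78, 0.38), ∇E = (-0.64, 2.92, 1.24) → (-0.08, 0.78, 0.38) − 0.1·(-0.64, 2.92, 1.24) = (-0.016, 0.488, 0.256)
∂E/∂y at (-0.016, 0.488, 0.256) = 1.416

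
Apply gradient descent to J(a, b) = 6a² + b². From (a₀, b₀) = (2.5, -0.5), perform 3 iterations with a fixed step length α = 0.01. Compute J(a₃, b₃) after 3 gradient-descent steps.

17.636613849616

∇J = (12a, 2b)
(a₁, b₁) = (2.5, -0.5) − 0.01·(30, -1) = (2.2, -0.49)
(a₂, b₂) = (2.2, -0.49) − 0.01·(26.4, -0.98) = (1.936, -0.4802)
(a₃, b₃) = (1.936, -0.4802) − 0.01·(23.232, -0.9604) = (1.70368, -0.470596)
J(1.70368, -0.470596) = 17.636613849616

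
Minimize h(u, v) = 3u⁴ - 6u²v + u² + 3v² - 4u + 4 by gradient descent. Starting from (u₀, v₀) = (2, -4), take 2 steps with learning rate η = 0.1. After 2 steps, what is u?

∇h = (12u³ - 12uv + 2u - 4, -6u² + 6v)
(u₁, v₁) = (2, -4) − 0.1·(192, -48) = (-17.2, 0.8)
(u₂, v₂) = (-17.2, 0.8) − 0.1·(-60934.656, -1770.24) = (6076.2656, 177.824)
u = 6076.2656

6076.2656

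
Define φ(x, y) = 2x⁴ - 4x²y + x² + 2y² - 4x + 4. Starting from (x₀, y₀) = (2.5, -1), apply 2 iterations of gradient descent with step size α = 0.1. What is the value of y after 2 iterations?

59.704

∇φ = (8x³ - 8xy + 2x - 4, -4x² + 4y)
Step 1: at (2.5, -1), ∇φ = (146, -29) → (2.5, -1) − 0.1·(146, -29) = (-12.1, 1.9)
Step 2: at (-12.1, 1.9), ∇φ = (-14016.768, -578.04) → (-12.1, 1.9) − 0.1·(-14016.768, -578.04) = (1389.5768, 59.704)
y = 59.704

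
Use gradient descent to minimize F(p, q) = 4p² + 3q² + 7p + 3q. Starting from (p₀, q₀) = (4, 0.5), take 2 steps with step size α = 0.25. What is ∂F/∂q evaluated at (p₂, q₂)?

∇F = (8p + 7, 6q + 3)
Step 1: at (4, 0.5), ∇F = (39, 6) → (4, 0.5) − 0.25·(39, 6) = (-5.75, -1)
Step 2: at (-5.75, -1), ∇F = (-39, -3) → (-5.75, -1) − 0.25·(-39, -3) = (4, -0.25)
∂F/∂q at (4, -0.25) = 1.5

1.5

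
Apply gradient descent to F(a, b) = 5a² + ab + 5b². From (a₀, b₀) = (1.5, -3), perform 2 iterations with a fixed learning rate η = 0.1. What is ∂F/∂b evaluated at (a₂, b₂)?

-0.285

∇F = (10a + b, a + 10b)
Step 1: at (1.5, -3), ∇F = (12, -28.5) → (1.5, -3) − 0.1·(12, -28.5) = (0.3, -0.15)
Step 2: at (0.3, -0.15), ∇F = (2.85, -1.2) → (0.3, -0.15) − 0.1·(2.85, -1.2) = (0.015, -0.03)
∂F/∂b at (0.015, -0.03) = -0.285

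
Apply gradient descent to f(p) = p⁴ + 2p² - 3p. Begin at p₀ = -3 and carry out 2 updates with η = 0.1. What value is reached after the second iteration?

f′(p) = 4p³ + 4p - 3
p₁ = -3 − 0.1·(-123) = 9.3
p₂ = 9.3 − 0.1·3251.628 = -315.8628

-315.8628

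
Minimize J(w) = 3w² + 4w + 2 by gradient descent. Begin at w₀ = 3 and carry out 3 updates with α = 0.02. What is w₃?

1.832064

J′(w) = 6w + 4
Step 1: J′(3) = 22; w₁ = 3 − 0.02·22 = 2.56
Step 2: J′(2.56) = 19.36; w₂ = 2.56 − 0.02·19.36 = 2.1728
Step 3: J′(2.1728) = 17.0368; w₃ = 2.1728 − 0.02·17.0368 = 1.832064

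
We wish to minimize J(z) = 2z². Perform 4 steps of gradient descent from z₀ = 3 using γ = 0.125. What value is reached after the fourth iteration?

0.1875

J′(z) = 4z
Step 1: J′(3) = 12; z₁ = 3 − 0.125·12 = 1.5
Step 2: J′(1.5) = 6; z₂ = 1.5 − 0.125·6 = 0.75
Step 3: J′(0.75) = 3; z₃ = 0.75 − 0.125·3 = 0.375
Step 4: J′(0.375) = 1.5; z₄ = 0.375 − 0.125·1.5 = 0.1875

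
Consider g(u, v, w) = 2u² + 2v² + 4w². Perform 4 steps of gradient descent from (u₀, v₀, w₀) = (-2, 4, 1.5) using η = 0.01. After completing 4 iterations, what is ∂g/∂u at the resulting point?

-6.79477248

∇g = (4u, 4v, 8w)
Step 1: at (-2, 4, 1.5), ∇g = (-8, 16, 12) → (-2, 4, 1.5) − 0.01·(-8, 16, 12) = (-1.92, 3.84, 1.38)
Step 2: at (-1.92, 3.84, 1.38), ∇g = (-7.68, 15.36, 11.04) → (-1.92, 3.84, 1.38) − 0.01·(-7.68, 15.36, 11.04) = (-1.8432, 3.6864, 1.2696)
Step 3: at (-1.8432, 3.6864, 1.2696), ∇g = (-7.3728, 14.7456, 10.1568) → (-1.8432, 3.6864, 1.2696) − 0.01·(-7.3728, 14.7456, 10.1568) = (-1.769472, 3.538944, 1.168032)
Step 4: at (-1.769472, 3.538944, 1.168032), ∇g = (-7.077888, 14.155776, 9.344256) → (-1.769472, 3.538944, 1.168032) − 0.01·(-7.077888, 14.155776, 9.344256) = (-1.69869312, 3.39738624, 1.07458944)
∂g/∂u at (-1.69869312, 3.39738624, 1.07458944) = -6.79477248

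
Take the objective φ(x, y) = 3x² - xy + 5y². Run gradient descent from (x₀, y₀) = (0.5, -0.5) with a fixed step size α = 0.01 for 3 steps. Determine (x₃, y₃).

(0.4027325, -0.3519385)

∇φ = (6x - y, -x + 10y)
Step 1: at (0.5, -0.5), ∇φ = (3.5, -5.5) → (0.5, -0.5) − 0.01·(3.5, -5.5) = (0.465, -0.445)
Step 2: at (0.465, -0.445), ∇φ = (3.235, -4.915) → (0.465, -0.445) − 0.01·(3.235, -4.915) = (0.43265, -0.39585)
Step 3: at (0.43265, -0.39585), ∇φ = (2.99175, -4.39115) → (0.43265, -0.39585) − 0.01·(2.99175, -4.39115) = (0.4027325, -0.3519385)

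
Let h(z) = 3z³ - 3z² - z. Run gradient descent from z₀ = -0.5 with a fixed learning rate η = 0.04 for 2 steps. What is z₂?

h′(z) = 9z² - 6z - 1
z₁ = -0.5 − 0.04·4.25 = -0.67
z₂ = -0.67 − 0.04·7.0601 = -0.952404

-0.952404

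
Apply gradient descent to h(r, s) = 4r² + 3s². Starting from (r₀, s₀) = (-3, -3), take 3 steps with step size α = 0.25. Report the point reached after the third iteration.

∇h = (8r, 6s)
(r₁, s₁) = (-3, -3) − 0.25·(-24, -18) = (3, 1.5)
(r₂, s₂) = (3, 1.5) − 0.25·(24, 9) = (-3, -0.75)
(r₃, s₃) = (-3, -0.75) − 0.25·(-24, -4.5) = (3, 0.375)

(3, 0.375)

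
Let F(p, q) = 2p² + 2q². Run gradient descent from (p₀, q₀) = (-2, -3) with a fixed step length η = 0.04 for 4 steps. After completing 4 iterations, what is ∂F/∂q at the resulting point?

-5.97445632

∇F = (4p, 4q)
(p₁, q₁) = (-2, -3) − 0.04·(-8, -12) = (-1.68, -2.52)
(p₂, q₂) = (-1.68, -2.52) − 0.04·(-6.72, -10.08) = (-1.4112, -2.1168)
(p₃, q₃) = (-1.4112, -2.1168) − 0.04·(-5.6448, -8.4672) = (-1.185408, -1.778112)
(p₄, q₄) = (-1.185408, -1.778112) − 0.04·(-4.741632, -7.112448) = (-0.99574272, -1.49361408)
∂F/∂q at (-0.99574272, -1.49361408) = -5.97445632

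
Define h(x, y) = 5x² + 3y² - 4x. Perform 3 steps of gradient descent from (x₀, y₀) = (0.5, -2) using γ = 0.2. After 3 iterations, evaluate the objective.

∇h = (10x - 4, 6y)
(x₁, y₁) = (0.5, -2) − 0.2·(1, -12) = (0.3, 0.4)
(x₂, y₂) = (0.3, 0.4) − 0.2·(-1, 2.4) = (0.5, -0.08)
(x₃, y₃) = (0.5, -0.08) − 0.2·(1, -0.48) = (0.3, 0.016)
h(0.3, 0.016) = -0.749232

-0.749232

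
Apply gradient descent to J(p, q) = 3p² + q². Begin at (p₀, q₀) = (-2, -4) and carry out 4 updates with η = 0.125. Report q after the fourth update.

∇J = (6p, 2q)
(p₁, q₁) = (-2, -4) − 0.125·(-12, -8) = (-0.5, -3)
(p₂, q₂) = (-0.5, -3) − 0.125·(-3, -6) = (-0.125, -2.25)
(p₃, q₃) = (-0.125, -2.25) − 0.125·(-0.75, -4.5) = (-0.03125, -1.6875)
(p₄, q₄) = (-0.03125, -1.6875) − 0.125·(-0.1875, -3.375) = (-0.0078125, -1.265625)
q = -1.265625

-1.265625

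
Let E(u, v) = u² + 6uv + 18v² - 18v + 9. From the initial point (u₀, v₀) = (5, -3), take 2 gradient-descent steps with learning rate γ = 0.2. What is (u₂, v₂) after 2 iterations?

(-15.48, -104.76)

∇E = (2u + 6v, 6u + 36v - 18)
Step 1: at (5, -3), ∇E = (-8, -96) → (5, -3) − 0.2·(-8, -96) = (6.6, 16.2)
Step 2: at (6.6, 16.2), ∇E = (110.4, 604.8) → (6.6, 16.2) − 0.2·(110.4, 604.8) = (-15.48, -104.76)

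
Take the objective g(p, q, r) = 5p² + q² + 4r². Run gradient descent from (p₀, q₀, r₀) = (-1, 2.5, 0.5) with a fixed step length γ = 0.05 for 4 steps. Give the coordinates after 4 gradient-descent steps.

(-0.0625, 1.64025, 0.0648)

∇g = (10p, 2q, 8r)
Step 1: at (-1, 2.5, 0.5), ∇g = (-10, 5, 4) → (-1, 2.5, 0.5) − 0.05·(-10, 5, 4) = (-0.5, 2.25, 0.3)
Step 2: at (-0.5, 2.25, 0.3), ∇g = (-5, 4.5, 2.4) → (-0.5, 2.25, 0.3) − 0.05·(-5, 4.5, 2.4) = (-0.25, 2.025, 0.18)
Step 3: at (-0.25, 2.025, 0.18), ∇g = (-2.5, 4.05, 1.44) → (-0.25, 2.025, 0.18) − 0.05·(-2.5, 4.05, 1.44) = (-0.125, 1.8225, 0.108)
Step 4: at (-0.125, 1.8225, 0.108), ∇g = (-1.25, 3.645, 0.864) → (-0.125, 1.8225, 0.108) − 0.05·(-1.25, 3.645, 0.864) = (-0.0625, 1.64025, 0.0648)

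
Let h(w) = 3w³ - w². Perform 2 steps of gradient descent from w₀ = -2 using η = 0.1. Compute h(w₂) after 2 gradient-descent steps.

-187865.568

h′(w) = 9w² - 2w
Step 1: h′(-2) = 40; w₁ = -2 − 0.1·40 = -6
Step 2: h′(-6) = 336; w₂ = -6 − 0.1·336 = -39.6
h(-39.6) = -187865.568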